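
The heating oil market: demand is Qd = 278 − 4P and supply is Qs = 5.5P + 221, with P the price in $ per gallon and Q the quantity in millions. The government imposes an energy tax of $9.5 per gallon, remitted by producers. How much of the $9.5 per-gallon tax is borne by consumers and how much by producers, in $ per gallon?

Consumers bear $5.5 per gallon; producers bear $4 per gallon.

Before the tax: set 278 − 4P = 5.5P + 221 → P* = $6, Q* = 254.
With the tax collected from producers, supply shifts: Qs = 5.5(P − 9.5) + 221.
New equilibrium: consumers pay $11.5, producers receive $2, Q = 232. (Wedge: Pb − Ps = 9.5.)
Burden on consumers: $5.5; on producers: $4. (They sum to $9.5.)
The less price-elastic side of the market bears the larger share of a per-unit tax.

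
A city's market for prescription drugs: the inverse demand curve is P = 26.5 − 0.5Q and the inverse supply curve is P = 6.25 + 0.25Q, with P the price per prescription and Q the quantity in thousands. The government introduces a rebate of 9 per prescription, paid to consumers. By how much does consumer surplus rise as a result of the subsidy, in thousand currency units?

Consumer surplus rises by 198 thousand.

Inverting to Q(P) form: Qd = 53 − 2P; Qs = 4P − 25.
Before the subsidy: set 53 − 2P = 4P − 25 → P* = 13, Q* = 27.
With a per-unit subsidy paid to consumers, each effectively pays P − 9, so demand becomes Qd = 53 − 2(P − 9).
Solving gives Q = 39 with consumers paying 7 and sellers receiving 16 (the 9 wedge).
ΔCS is the trapezoid between Q = 39 and Q = 27 of height 6: ½ · (27 + 39) · 6 = 198.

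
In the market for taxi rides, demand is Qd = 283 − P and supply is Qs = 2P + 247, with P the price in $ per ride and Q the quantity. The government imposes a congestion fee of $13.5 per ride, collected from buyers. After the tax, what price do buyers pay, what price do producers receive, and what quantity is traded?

Before the tax: set 283 − P = 2P + 247 → P* = $12, Q* = 271.
With the tax collected from buyers, demand (in seller-price terms) shifts: Qd = 283 − (P + 13.5).
New equilibrium: buyers pay $21, producers receive $7.5, Q = 262. (Wedge: Pb − Ps = 13.5.)
The less price-elastic side of the market bears the larger share of a per-unit tax.

Buyers pay $21; producers receive $7.5; quantity = 262.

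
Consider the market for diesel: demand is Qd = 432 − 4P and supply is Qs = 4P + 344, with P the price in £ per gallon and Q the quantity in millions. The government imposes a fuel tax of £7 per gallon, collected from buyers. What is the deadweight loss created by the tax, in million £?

Without the tax, 432 − 4P = 4P + 344 gives 8P = 88, so P* = £11 and Q* = 388.
With the tax collected from buyers, demand (in seller-price terms) shifts: Qd = 432 − 4(P + 7).
New equilibrium: buyers pay £14.5, producers receive £7.5, Q = 374. (Wedge: Pb − Ps = 7.)
Quantity falls by |ΔQ| = |388 − 374| = 14.
DWL = ½ · t · |ΔQ| = ½ · 7 · 14 = £49.

Deadweight loss = £49 million.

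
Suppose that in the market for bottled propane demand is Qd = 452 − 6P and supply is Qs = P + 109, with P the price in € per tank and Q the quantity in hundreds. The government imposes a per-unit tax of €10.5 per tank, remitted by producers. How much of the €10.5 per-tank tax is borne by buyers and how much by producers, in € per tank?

Before the tax: set 452 − 6P = P + 109 → P* = €49, Q* = 158.
With the tax collected from producers, supply shifts: Qs = (P − 10.5) + 109.
Solving gives Q = 149 with buyers paying €50.5 and producers receiving €40 (the €10.5 wedge).
Burden on buyers: €1.5; on producers: €9. (They sum to €10.5.)

Buyers bear €1.5 per tank; producers bear €9 per tank.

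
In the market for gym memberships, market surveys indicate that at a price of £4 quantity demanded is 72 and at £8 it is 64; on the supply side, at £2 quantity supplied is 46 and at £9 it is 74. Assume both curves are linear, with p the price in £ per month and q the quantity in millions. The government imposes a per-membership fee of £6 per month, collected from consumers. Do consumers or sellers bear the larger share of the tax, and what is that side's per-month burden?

Consumers bear the larger share: £4 per month.

Demand slope: (64 − 72)/(8 − 4) = -2, so qd = 80 − 2p.
Supply slope: (74 − 46)/(9 − 2) = 4, so qs = 4p + 38.
Without the tax, 80 − 2p = 4p + 38 gives 6p = 42, so p* = £7 and q* = 66.
With the tax collected from consumers, demand (in seller-price terms) shifts: qd = 80 − 2(p + 6).
Solving gives q = 58 with consumers paying £11 and sellers receiving £5 (the £6 wedge).
Per-month burden: consumers £4, sellers £2.
Consumers take the larger share because demand is less price-elastic here (demand slope 2 vs supply slope 4).
The less price-elastic side of the market bears the larger share of a per-unit tax.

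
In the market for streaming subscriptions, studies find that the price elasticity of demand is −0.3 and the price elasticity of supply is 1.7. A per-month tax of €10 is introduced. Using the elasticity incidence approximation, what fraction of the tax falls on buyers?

Incidence ratio: buyers' share ≈ εs / (εs + |εd|) = 1.7 / (1.7 + 0.3) = 0.85.
Supply is the more elastic side, so buyers bear the larger share.

Buyers' share ≈ 0.85.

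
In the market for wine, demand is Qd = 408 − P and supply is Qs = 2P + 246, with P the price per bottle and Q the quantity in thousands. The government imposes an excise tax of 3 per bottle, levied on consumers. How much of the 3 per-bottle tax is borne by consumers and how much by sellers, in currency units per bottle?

Without the tax, 408 − P = 2P + 246 gives 3P = 162, so P* = 54 and Q* = 354.
With the tax collected from consumers, demand (in seller-price terms) shifts: Qd = 408 − (P + 3).
Solving gives Q = 352 with consumers paying 56 and sellers receiving 53 (the 3 wedge).
Burden on consumers: 2; on sellers: 1. (They sum to 3.)

Consumers bear 2 per bottle; sellers bear 1 per bottle.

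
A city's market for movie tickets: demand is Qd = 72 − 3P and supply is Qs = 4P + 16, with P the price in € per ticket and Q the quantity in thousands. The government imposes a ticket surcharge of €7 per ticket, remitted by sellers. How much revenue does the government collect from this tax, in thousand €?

Tax revenue = €252 thousand.

Before the tax: set 72 − 3P = 4P + 16 → P* = €8, Q* = 48.
With the tax collected from sellers, supply shifts: Qs = 4(P − 7) + 16.
Solving gives Q = 36 with buyers paying €12 and sellers receiving €5 (the €7 wedge).
Revenue = t · Q = 7 · 36 = €252.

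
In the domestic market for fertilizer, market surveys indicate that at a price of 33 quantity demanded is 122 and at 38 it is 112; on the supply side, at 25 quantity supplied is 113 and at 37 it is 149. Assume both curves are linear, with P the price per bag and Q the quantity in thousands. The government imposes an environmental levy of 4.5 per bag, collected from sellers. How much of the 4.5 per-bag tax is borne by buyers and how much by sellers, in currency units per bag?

Buyers bear 2.7 per bag; sellers bear 1.8 per bag.

Demand slope: (112 − 122)/(38 − 33) = -2, so Qd = 188 − 2P.
Supply slope: (149 − 113)/(37 − 25) = 3, so Qs = 3P + 38.
Before the tax: set 188 − 2P = 3P + 38 → P* = 30, Q* = 128.
With the tax collected from sellers, supply shifts: Qs = 3(P − 4.5) + 38.
Solving gives Q = 122.6 with buyers paying 32.7 and sellers receiving 28.2 (the 4.5 wedge).
Burden on buyers: 2.7; on sellers: 1.8. (They sum to 4.5.)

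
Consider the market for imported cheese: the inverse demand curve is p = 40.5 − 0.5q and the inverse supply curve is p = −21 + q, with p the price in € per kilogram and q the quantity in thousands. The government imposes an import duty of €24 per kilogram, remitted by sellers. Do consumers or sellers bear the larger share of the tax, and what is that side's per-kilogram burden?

Sellers bear the larger share: €16 per kilogram.

Inverting to q(p) form: qd = 81 − 2p; qs = p + 21.
Before the tax: set 81 − 2p = p + 21 → p* = €20, q* = 41.
With the tax collected from sellers, supply shifts: qs = (p − 24) + 21.
New equilibrium: consumers pay €28, sellers receive €4, q = 25. (Wedge: pb − ps = 24.)
Per-kilogram burden: consumers €8, sellers €16.
Sellers take the larger share because supply is less price-elastic here (demand slope 2 vs supply slope 1).
The less price-elastic side of the market bears the larger share of a per-unit tax.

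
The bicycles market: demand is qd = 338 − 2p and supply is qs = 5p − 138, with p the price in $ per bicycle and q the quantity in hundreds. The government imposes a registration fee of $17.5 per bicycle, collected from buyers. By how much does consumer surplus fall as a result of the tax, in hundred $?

Without the tax, 338 − 2p = 5p − 138 gives 7p = 476, so p* = $68 and q* = 202.
With the tax collected from buyers, demand (in seller-price terms) shifts: qd = 338 − 2(p + 17.5).
Solving gives q = 177 with buyers paying $80.5 and producers receiving $63 (the $17.5 wedge).
ΔCS is the trapezoid between Q = 177 and Q = 202 of height $12.5: ½ · (202 + 177) · 12.5 = $2368.75.

Consumer surplus falls by $2368.75 hundred.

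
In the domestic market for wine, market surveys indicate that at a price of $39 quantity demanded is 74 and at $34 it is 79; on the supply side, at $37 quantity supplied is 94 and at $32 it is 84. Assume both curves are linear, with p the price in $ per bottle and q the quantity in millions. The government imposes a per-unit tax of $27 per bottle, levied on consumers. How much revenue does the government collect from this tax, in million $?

Tax revenue = $1728 million.

Demand slope: (79 − 74)/(34 − 39) = -1, so qd = 113 − p.
Supply slope: (84 − 94)/(32 − 37) = 2, so qs = 2p + 20.
Before the tax: set 113 − p = 2p + 20 → p* = $31, q* = 82.
With the tax collected from consumers, demand (in seller-price terms) shifts: qd = 113 − (p + 27).
New equilibrium: consumers pay $49, producers receive $22, q = 64. (Wedge: pb − ps = 27.)
Revenue = t · Q = 27 · 64 = $1728.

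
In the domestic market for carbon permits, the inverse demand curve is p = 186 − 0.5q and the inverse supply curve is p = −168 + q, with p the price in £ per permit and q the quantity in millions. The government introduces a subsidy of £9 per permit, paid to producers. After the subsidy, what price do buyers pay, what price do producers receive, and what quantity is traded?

Buyers pay £65; producers receive £74; quantity = 242.

Inverting to q(p) form: qd = 372 − 2p; qs = p + 168.
Before the subsidy: set 372 − 2p = p + 168 → p* = £68, q* = 236.
With a per-unit subsidy paid to producers, each receives p + 9 per unit sold, so supply becomes qs = (p + 9) + 168.
Solving gives q = 242 with buyers paying £65 and producers receiving £74 (the £9 wedge).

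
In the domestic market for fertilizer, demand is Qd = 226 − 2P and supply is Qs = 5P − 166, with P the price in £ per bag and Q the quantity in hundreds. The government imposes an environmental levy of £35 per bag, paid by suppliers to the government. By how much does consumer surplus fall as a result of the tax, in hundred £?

Without the tax, 226 − 2P = 5P − 166 gives 7P = 392, so P* = £56 and Q* = 114.
With the tax collected from suppliers, supply shifts: Qs = 5(P − 35) − 166.
New equilibrium: buyers pay £81, suppliers receive £46, Q = 64. (Wedge: Pb − Ps = 35.)
ΔCS is the trapezoid between Q = 64 and Q = 114 of height £25: ½ · (114 + 64) · 25 = £2225.

Consumer surplus falls by £2225 hundred.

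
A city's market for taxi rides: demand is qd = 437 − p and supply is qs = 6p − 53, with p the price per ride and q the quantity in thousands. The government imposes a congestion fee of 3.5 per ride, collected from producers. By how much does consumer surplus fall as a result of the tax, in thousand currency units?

Without the tax, 437 − p = 6p − 53 gives 7p = 490, so p* = 70 and q* = 367.
With the tax collected from producers, supply shifts: qs = 6(p − 3.5) − 53.
Solving gives q = 364 with consumers paying 73 and producers receiving 69.5 (the 3.5 wedge).
ΔCS is the trapezoid between Q = 364 and Q = 367 of height 3: ½ · (367 + 364) · 3 = 1096.5.

Consumer surplus falls by 1096.5 thousand.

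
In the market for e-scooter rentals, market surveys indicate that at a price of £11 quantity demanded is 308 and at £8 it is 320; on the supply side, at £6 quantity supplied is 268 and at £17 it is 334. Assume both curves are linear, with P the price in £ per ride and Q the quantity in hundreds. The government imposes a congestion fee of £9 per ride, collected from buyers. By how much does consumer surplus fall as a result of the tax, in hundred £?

Consumer surplus falls by £1583.28 hundred.

Demand slope: (320 − 308)/(8 − 11) = -4, so Qd = 352 − 4P.
Supply slope: (334 − 268)/(17 − 6) = 6, so Qs = 6P + 232.
Before the tax: set 352 − 4P = 6P + 232 → P* = £12, Q* = 304.
With the tax collected from buyers, demand (in seller-price terms) shifts: Qd = 352 − 4(P + 9).
Solving gives Q = 282.4 with buyers paying £17.4 and sellers receiving £8.4 (the £9 wedge).
ΔCS is the trapezoid between Q = 282.4 and Q = 304 of height £5.4: ½ · (304 + 282.4) · 5.4 = £1583.28.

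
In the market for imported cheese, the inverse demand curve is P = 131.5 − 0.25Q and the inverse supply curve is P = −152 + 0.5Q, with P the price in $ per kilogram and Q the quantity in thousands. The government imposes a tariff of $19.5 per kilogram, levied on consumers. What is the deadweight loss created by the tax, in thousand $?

Inverting to Q(P) form: Qd = 526 − 4P; Qs = 2P + 304.
Without the tax, 526 − 4P = 2P + 304 gives 6P = 222, so P* = $37 and Q* = 378.
With the tax collected from consumers, demand (in seller-price terms) shifts: Qd = 526 − 4(P + 19.5).
Solving gives Q = 352 with consumers paying $43.5 and suppliers receiving $24 (the $19.5 wedge).
Quantity falls by |ΔQ| = |378 − 352| = 26.
DWL = ½ · t · |ΔQ| = ½ · 19.5 · 26 = $253.5.

Deadweight loss = $253.5 thousand.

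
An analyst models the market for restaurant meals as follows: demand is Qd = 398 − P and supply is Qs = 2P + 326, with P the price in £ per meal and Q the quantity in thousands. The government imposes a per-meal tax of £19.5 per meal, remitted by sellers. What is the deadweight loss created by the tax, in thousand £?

Before the tax: set 398 − P = 2P + 326 → P* = £24, Q* = 374.
With the tax collected from sellers, supply shifts: Qs = 2(P − 19.5) + 326.
Solving gives Q = 361 with consumers paying £37 and sellers receiving £17.5 (the £19.5 wedge).
Quantity falls by |ΔQ| = |374 − 361| = 13.
DWL = ½ · t · |ΔQ| = ½ · 19.5 · 13 = £126.75.

Deadweight loss = £126.75 thousand.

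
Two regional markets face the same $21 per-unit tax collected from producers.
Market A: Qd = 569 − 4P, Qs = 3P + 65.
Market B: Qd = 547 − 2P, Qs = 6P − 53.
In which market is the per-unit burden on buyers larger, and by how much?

Market A: pre-tax P* = $72, Q* = 281; post-tax Q = 245; per-unit burden on buyers = $9.
Market B: pre-tax P* = $75, Q* = 397; post-tax Q = 365.5; per-unit burden on buyers = $15.75.
Difference: $9 vs $15.75 → market B is larger by $6.75.

Market B, by $6.75.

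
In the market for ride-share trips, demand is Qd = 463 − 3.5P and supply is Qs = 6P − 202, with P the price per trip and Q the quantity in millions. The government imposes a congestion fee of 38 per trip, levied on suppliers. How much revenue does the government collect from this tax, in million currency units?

Tax revenue = 5092 million.

Before the tax: set 463 − 3.5P = 6P − 202 → P* = 70, Q* = 218.
With the tax collected from suppliers, supply shifts: Qs = 6(P − 38) − 202.
Solving gives Q = 134 with buyers paying 94 and suppliers receiving 56 (the 38 wedge).
Revenue = t · Q = 38 · 134 = 5092.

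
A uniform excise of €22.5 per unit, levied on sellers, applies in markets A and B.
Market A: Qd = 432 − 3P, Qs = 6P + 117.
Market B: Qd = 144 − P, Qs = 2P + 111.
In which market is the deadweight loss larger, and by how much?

Market A, by €337.5.

Market A: pre-tax P* = €35, Q* = 327; post-tax Q = 282; deadweight loss = €506.25.
Market B: pre-tax P* = €11, Q* = 133; post-tax Q = 118; deadweight loss = €168.75.
Difference: €506.25 vs €168.75 → market A is larger by €337.5.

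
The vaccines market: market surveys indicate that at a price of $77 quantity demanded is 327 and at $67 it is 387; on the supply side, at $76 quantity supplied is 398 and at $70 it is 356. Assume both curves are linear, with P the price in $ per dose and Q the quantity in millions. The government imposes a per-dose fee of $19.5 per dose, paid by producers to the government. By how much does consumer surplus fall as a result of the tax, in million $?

Demand slope: (387 − 327)/(67 − 77) = -6, so Qd = 789 − 6P.
Supply slope: (356 − 398)/(70 − 76) = 7, so Qs = 7P − 134.
Without the tax, 789 − 6P = 7P − 134 gives 13P = 923, so P* = $71 and Q* = 363.
With the tax collected from producers, supply shifts: Qs = 7(P − 19.5) − 134.
New equilibrium: buyers pay $81.5, producers receive $62, Q = 300. (Wedge: Pb − Ps = 19.5.)
ΔCS is the trapezoid between Q = 300 and Q = 363 of height $10.5: ½ · (363 + 300) · 10.5 = $3480.75.

Consumer surplus falls by $3480.75 million.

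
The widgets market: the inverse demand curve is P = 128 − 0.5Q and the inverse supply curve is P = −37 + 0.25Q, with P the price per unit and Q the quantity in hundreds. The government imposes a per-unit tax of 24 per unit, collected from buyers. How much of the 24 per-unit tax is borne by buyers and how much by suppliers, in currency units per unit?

Buyers bear 16 per unit; suppliers bear 8 per unit.

Rewrite in direct form: Qd = 256 − 2P and Qs = 4P + 148.
Before the tax: set 256 − 2P = 4P + 148 → P* = 18, Q* = 220.
With the tax collected from buyers, demand (in seller-price terms) shifts: Qd = 256 − 2(P + 24).
New equilibrium: buyers pay 34, suppliers receive 10, Q = 188. (Wedge: Pb − Ps = 24.)
Burden on buyers: 16; on suppliers: 8. (They sum to 24.)
The less price-elastic side of the market bears the larger share of a per-unit tax.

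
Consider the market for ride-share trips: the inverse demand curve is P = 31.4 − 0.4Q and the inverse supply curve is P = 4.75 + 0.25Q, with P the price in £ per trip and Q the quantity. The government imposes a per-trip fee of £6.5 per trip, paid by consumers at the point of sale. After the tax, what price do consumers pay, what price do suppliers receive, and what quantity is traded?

Rewrite in direct form: Qd = 78.5 − 2.5P and Qs = 4P − 19.
Without the tax, 78.5 − 2.5P = 4P − 19 gives 6.5P = 97.5, so P* = £15 and Q* = 41.
With the tax collected from consumers, demand (in seller-price terms) shifts: Qd = 78.5 − 2.5(P + 6.5).
New equilibrium: consumers pay £19, suppliers receive £12.5, Q = 31. (Wedge: Pb − Ps = 6.5.)

Consumers pay £19; suppliers receive £12.5; quantity = 31.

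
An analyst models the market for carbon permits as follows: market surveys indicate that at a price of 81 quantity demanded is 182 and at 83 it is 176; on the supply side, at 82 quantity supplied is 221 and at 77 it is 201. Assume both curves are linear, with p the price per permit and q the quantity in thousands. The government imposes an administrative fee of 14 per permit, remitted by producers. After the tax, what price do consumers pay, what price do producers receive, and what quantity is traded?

Demand slope: (176 − 182)/(83 − 81) = -3, so qd = 425 − 3p.
Supply slope: (201 − 221)/(77 − 82) = 4, so qs = 4p − 107.
Without the tax, 425 − 3p = 4p − 107 gives 7p = 532, so p* = 76 and q* = 197.
With the tax collected from producers, supply shifts: qs = 4(p − 14) − 107.
Solving gives q = 173 with consumers paying 84 and producers receiving 70 (the 14 wedge).
The less price-elastic side of the market bears the larger share of a per-unit tax.

Consumers pay 84; producers receive 70; quantity = 173.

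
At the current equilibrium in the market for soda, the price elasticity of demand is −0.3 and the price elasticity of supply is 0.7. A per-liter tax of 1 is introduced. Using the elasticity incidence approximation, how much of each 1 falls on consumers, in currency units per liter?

Consumers bear ≈ 0.7 per liter.

Incidence ratio: consumers' share ≈ εs / (εs + |εd|) = 0.7 / (0.7 + 0.3) = 0.7.
So consumers bear ≈ 0.7 × 1 = 0.7; producers bear 0.3.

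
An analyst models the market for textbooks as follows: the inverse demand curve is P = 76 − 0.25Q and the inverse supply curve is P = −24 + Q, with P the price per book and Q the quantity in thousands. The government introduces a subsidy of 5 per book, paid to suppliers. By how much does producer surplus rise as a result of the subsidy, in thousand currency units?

Inverting to Q(P) form: Qd = 304 − 4P; Qs = P + 24.
Without the subsidy, 304 − 4P = P + 24 gives 5P = 280, so P* = 56 and Q* = 80.
With a per-unit subsidy paid to suppliers, each receives P + 5 per unit sold, so supply becomes Qs = (P + 5) + 24.
New equilibrium: buyers pay 55, suppliers receive 60, Q = 84. (Wedge: Pb − Ps = −5.)
ΔPS is the trapezoid between Q = 84 and Q = 80 of height 4: ½ · (80 + 84) · 4 = 328.

Producer surplus rises by 328 thousand.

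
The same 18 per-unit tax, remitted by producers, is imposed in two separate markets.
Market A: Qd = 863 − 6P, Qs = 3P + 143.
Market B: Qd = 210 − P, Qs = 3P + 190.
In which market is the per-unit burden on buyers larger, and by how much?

Market B, by 7.5.

Market A: pre-tax P* = 80, Q* = 383; post-tax Q = 347; per-unit burden on buyers = 6.
Market B: pre-tax P* = 5, Q* = 205; post-tax Q = 191.5; per-unit burden on buyers = 13.5.
Difference: 6 vs 13.5 → market B is larger by 7.5.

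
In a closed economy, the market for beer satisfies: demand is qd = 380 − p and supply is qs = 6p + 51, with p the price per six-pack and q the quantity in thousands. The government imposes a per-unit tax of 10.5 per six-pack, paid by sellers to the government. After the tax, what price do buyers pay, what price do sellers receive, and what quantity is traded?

Buyers pay 56; sellers receive 45.5; quantity = 324.

Before the tax: set 380 − p = 6p + 51 → p* = 47, q* = 333.
With the tax collected from sellers, supply shifts: qs = 6(p − 10.5) + 51.
Solving gives q = 324 with buyers paying 56 and sellers receiving 45.5 (the 10.5 wedge).
The less price-elastic side of the market bears the larger share of a per-unit tax.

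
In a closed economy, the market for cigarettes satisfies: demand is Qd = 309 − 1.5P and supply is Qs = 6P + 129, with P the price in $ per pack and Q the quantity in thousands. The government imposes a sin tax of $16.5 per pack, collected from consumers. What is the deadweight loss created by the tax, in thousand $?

Deadweight loss = $163.35 thousand.

Without the tax, 309 − 1.5P = 6P + 129 gives 7.5P = 180, so P* = $24 and Q* = 273.
With the tax collected from consumers, demand (in seller-price terms) shifts: Qd = 309 − 1.5(P + 16.5).
New equilibrium: consumers pay $37.2, producers receive $20.7, Q = 253.2. (Wedge: Pb − Ps = 16.5.)
Quantity falls by |ΔQ| = |273 − 253.2| = 19.8.
DWL = ½ · t · |ΔQ| = ½ · 16.5 · 19.8 = $163.35.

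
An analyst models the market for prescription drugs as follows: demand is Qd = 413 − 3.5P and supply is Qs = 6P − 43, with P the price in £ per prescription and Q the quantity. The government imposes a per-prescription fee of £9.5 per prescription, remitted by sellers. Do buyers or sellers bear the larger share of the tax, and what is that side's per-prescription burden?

Without the tax, 413 − 3.5P = 6P − 43 gives 9.5P = 456, so P* = £48 and Q* = 245.
With the tax collected from sellers, supply shifts: Qs = 6(P − 9.5) − 43.
New equilibrium: buyers pay £54, sellers receive £44.5, Q = 224. (Wedge: Pb − Ps = 9.5.)
Per-prescription burden: buyers £6, sellers £3.5.
Buyers take the larger share because demand is less price-elastic here (demand slope 3.5 vs supply slope 6).

Buyers bear the larger share: £6 per prescription.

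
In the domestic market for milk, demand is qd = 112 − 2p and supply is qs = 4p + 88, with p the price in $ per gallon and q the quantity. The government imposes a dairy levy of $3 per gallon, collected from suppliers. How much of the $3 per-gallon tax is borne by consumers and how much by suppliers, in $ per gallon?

Consumers bear $2 per gallon; suppliers bear $1 per gallon.

Without the tax, 112 − 2p = 4p + 88 gives 6p = 24, so p* = $4 and q* = 104.
With the tax collected from suppliers, supply shifts: qs = 4(p − 3) + 88.
New equilibrium: consumers pay $6, suppliers receive $3, q = 100. (Wedge: pb − ps = 3.)
Burden on consumers: $2; on suppliers: $1. (They sum to $3.)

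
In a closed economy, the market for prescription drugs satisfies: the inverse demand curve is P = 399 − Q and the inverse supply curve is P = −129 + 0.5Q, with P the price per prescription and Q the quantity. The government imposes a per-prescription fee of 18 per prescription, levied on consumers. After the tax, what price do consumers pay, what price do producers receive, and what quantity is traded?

Consumers pay 59; producers receive 41; quantity = 340.

Rewrite in direct form: Qd = 399 − P and Qs = 2P + 258.
Without the tax, 399 − P = 2P + 258 gives 3P = 141, so P* = 47 and Q* = 352.
With the tax collected from consumers, demand (in seller-price terms) shifts: Qd = 399 − (P + 18).
Solving gives Q = 340 with consumers paying 59 and producers receiving 41 (the 18 wedge).
The less price-elastic side of the market bears the larger share of a per-unit tax.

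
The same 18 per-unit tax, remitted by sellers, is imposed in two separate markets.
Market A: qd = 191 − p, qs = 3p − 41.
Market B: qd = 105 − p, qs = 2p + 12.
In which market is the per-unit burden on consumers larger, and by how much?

Market A, by 1.5.

Market A: pre-tax p* = 58, q* = 133; post-tax q = 119.5; per-unit burden on consumers = 13.5.
Market B: pre-tax p* = 31, q* = 74; post-tax q = 62; per-unit burden on consumers = 12.
Difference: 13.5 vs 12 → market A is larger by 1.5.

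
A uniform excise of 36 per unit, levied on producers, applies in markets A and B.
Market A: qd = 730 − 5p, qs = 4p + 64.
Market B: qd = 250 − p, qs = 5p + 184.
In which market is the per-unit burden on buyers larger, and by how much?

Market A: pre-tax p* = 74, q* = 360; post-tax q = 280; per-unit burden on buyers = 16.
Market B: pre-tax p* = 11, q* = 239; post-tax q = 209; per-unit burden on buyers = 30.
Difference: 16 vs 30 → market B is larger by 14.

Market B, by 14.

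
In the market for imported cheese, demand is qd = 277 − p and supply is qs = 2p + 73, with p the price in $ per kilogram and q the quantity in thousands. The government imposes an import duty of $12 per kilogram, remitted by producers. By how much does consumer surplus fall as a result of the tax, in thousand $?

Without the tax, 277 − p = 2p + 73 gives 3p = 204, so p* = $68 and q* = 209.
With the tax collected from producers, supply shifts: qs = 2(p − 12) + 73.
Solving gives q = 201 with consumers paying $76 and producers receiving $64 (the $12 wedge).
ΔCS is the trapezoid between Q = 201 and Q = 209 of height $8: ½ · (209 + 201) · 8 = $1640.

Consumer surplus falls by $1640 thousand.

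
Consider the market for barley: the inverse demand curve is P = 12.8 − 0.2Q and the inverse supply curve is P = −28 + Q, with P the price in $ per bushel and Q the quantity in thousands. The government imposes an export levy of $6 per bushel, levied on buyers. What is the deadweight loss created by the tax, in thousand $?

Deadweight loss = $15 thousand.

Inverting to Q(P) form: Qd = 64 − 5P; Qs = P + 28.
Without the tax, 64 − 5P = P + 28 gives 6P = 36, so P* = $6 and Q* = 34.
With the tax collected from buyers, demand (in seller-price terms) shifts: Qd = 64 − 5(P + 6).
New equilibrium: buyers pay $7, suppliers receive $1, Q = 29. (Wedge: Pb − Ps = 6.)
Quantity falls by |ΔQ| = |34 − 29| = 5.
DWL = ½ · t · |ΔQ| = ½ · 6 · 5 = $15.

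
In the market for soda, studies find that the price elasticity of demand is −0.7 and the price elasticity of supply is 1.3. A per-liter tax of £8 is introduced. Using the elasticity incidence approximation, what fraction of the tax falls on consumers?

Consumers' share ≈ 0.65.

Incidence ratio: consumers' share ≈ εs / (εs + |εd|) = 1.3 / (1.3 + 0.7) = 0.65.
Supply is the more elastic side, so consumers bear the larger share.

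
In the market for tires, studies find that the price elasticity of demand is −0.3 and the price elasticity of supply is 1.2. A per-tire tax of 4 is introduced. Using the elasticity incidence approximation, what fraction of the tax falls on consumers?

Consumers' share ≈ 0.8.

Incidence ratio: consumers' share ≈ εs / (εs + |εd|) = 1.2 / (1.2 + 0.3) = 0.8.
Supply is the more elastic side, so consumers bear the larger share.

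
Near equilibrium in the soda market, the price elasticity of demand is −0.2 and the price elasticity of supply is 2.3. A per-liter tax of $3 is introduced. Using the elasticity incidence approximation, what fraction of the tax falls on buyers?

Incidence ratio: buyers' share ≈ εs / (εs + |εd|) = 2.3 / (2.3 + 0.2) = 0.92.
Supply is the more elastic side, so buyers bear the larger share.

Buyers' share ≈ 0.92.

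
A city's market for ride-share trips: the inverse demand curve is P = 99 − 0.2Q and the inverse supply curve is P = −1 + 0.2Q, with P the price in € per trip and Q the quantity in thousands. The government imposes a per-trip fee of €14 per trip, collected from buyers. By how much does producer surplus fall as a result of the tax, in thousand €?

Inverting to Q(P) form: Qd = 495 − 5P; Qs = 5P + 5.
Before the tax: set 495 − 5P = 5P + 5 → P* = €49, Q* = 250.
With the tax collected from buyers, demand (in seller-price terms) shifts: Qd = 495 − 5(P + 14).
New equilibrium: buyers pay €56, suppliers receive €42, Q = 215. (Wedge: Pb − Ps = 14.)
ΔPS is the trapezoid between Q = 215 and Q = 250 of height €7: ½ · (250 + 215) · 7 = €1627.5.

Producer surplus falls by €1627.5 thousand.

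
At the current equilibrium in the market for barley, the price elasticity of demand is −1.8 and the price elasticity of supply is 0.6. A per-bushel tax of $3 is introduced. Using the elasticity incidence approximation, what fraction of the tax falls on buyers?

Buyers' share ≈ 0.25.

Incidence ratio: buyers' share ≈ εs / (εs + |εd|) = 0.6 / (0.6 + 1.8) = 0.25.
Supply is the less elastic side, so buyers bear the smaller share.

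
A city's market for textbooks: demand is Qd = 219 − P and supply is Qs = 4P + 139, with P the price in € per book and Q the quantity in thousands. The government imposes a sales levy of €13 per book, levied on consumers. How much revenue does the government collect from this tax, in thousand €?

Before the tax: set 219 − P = 4P + 139 → P* = €16, Q* = 203.
With the tax collected from consumers, demand (in seller-price terms) shifts: Qd = 219 − (P + 13).
New equilibrium: consumers pay €26.4, producers receive €13.4, Q = 192.6. (Wedge: Pb − Ps = 13.)
Revenue = t · Q = 13 · 192.6 = €2503.8.

Tax revenue = €2503.8 thousand.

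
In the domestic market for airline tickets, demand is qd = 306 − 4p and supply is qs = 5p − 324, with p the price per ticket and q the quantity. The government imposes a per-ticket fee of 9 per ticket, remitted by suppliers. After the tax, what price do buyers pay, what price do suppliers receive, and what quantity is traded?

Without the tax, 306 − 4p = 5p − 324 gives 9p = 630, so p* = 70 and q* = 26.
With the tax collected from suppliers, supply shifts: qs = 5(p − 9) − 324.
New equilibrium: buyers pay 75, suppliers receive 66, q = 6. (Wedge: pb − ps = 9.)

Buyers pay 75; suppliers receive 66; quantity = 6.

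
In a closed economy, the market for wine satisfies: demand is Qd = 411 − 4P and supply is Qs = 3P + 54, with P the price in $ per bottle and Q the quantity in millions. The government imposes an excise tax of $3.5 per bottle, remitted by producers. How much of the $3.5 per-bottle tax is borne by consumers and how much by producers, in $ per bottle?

Consumers bear $1.5 per bottle; producers bear $2 per bottle.

Before the tax: set 411 − 4P = 3P + 54 → P* = $51, Q* = 207.
With the tax collected from producers, supply shifts: Qs = 3(P − 3.5) + 54.
Solving gives Q = 201 with consumers paying $52.5 and producers receiving $49 (the $3.5 wedge).
Burden on consumers: $1.5; on producers: $2. (They sum to $3.5.)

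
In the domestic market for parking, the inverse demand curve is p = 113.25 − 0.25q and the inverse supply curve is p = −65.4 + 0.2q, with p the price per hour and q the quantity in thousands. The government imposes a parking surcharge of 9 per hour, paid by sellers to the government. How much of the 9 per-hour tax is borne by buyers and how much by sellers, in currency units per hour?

Buyers bear 5 per hour; sellers bear 4 per hour.

Rewrite in direct form: qd = 453 − 4p and qs = 5p + 327.
Before the tax: set 453 − 4p = 5p + 327 → p* = 14, q* = 397.
With the tax collected from sellers, supply shifts: qs = 5(p − 9) + 327.
New equilibrium: buyers pay 19, sellers receive 10, q = 377. (Wedge: pb − ps = 9.)
Burden on buyers: 5; on sellers: 4. (They sum to 9.)
The less price-elastic side of the market bears the larger share of a per-unit tax.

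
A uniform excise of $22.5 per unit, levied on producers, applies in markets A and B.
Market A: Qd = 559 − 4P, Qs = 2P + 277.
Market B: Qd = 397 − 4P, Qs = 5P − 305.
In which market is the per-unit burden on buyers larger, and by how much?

Market A: pre-tax P* = $47, Q* = 371; post-tax Q = 341; per-unit burden on buyers = $7.5.
Market B: pre-tax P* = $78, Q* = 85; post-tax Q = 35; per-unit burden on buyers = $12.5.
Difference: $7.5 vs $12.5 → market B is larger by $5.

Market B, by $5.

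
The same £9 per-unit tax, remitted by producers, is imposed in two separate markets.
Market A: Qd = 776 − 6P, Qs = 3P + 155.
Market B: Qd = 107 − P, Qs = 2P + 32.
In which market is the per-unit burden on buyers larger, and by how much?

Market B, by £3.

Market A: pre-tax P* = £69, Q* = 362; post-tax Q = 344; per-unit burden on buyers = £3.
Market B: pre-tax P* = £25, Q* = 82; post-tax Q = 76; per-unit burden on buyers = £6.
Difference: £3 vs £6 → market B is larger by £3.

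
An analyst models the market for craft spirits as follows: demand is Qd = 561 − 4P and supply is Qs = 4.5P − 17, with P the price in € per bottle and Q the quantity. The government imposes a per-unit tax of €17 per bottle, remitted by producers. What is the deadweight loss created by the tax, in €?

Without the tax, 561 − 4P = 4.5P − 17 gives 8.5P = 578, so P* = €68 and Q* = 289.
With the tax collected from producers, supply shifts: Qs = 4.5(P − 17) − 17.
New equilibrium: buyers pay €77, producers receive €60, Q = 253. (Wedge: Pb − Ps = 17.)
Quantity falls by |ΔQ| = |289 − 253| = 36.
DWL = ½ · t · |ΔQ| = ½ · 17 · 36 = €306.

Deadweight loss = €306.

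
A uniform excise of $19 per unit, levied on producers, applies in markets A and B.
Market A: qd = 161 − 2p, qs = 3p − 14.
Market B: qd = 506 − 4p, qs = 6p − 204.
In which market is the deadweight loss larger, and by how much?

Market B, by $216.6.

Market A: pre-tax p* = $35, q* = 91; post-tax q = 68.2; deadweight loss = $216.6.
Market B: pre-tax p* = $71, q* = 222; post-tax q = 176.4; deadweight loss = $433.2.
Difference: $216.6 vs $433.2 → market B is larger by $216.6.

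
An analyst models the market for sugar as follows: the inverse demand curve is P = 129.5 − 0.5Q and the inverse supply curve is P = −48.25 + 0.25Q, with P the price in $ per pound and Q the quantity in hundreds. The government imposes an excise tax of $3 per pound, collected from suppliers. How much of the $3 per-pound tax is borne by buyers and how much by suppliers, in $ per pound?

Buyers bear $2 per pound; suppliers bear $1 per pound.

Inverting to Q(P) form: Qd = 259 − 2P; Qs = 4P + 193.
Without the tax, 259 − 2P = 4P + 193 gives 6P = 66, so P* = $11 and Q* = 237.
With the tax collected from suppliers, supply shifts: Qs = 4(P − 3) + 193.
New equilibrium: buyers pay $13, suppliers receive $10, Q = 233. (Wedge: Pb − Ps = 3.)
Burden on buyers: $2; on suppliers: $1. (They sum to $3.)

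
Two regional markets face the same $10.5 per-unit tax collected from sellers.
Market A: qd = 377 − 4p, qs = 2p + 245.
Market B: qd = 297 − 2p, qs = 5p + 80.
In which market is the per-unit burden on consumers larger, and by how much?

Market B, by $4.

Market A: pre-tax p* = $22, q* = 289; post-tax q = 275; per-unit burden on consumers = $3.5.
Market B: pre-tax p* = $31, q* = 235; post-tax q = 220; per-unit burden on consumers = $7.5.
Difference: $3.5 vs $7.5 → market B is larger by $4.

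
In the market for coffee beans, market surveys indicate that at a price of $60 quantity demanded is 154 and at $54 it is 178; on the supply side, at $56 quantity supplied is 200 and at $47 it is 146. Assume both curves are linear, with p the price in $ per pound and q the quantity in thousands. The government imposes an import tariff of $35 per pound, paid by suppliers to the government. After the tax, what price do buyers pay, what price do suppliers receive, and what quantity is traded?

Demand slope: (178 − 154)/(54 − 60) = -4, so qd = 394 − 4p.
Supply slope: (146 − 200)/(47 − 56) = 6, so qs = 6p − 136.
Without the tax, 394 − 4p = 6p − 136 gives 10p = 530, so p* = $53 and q* = 182.
With the tax collected from suppliers, supply shifts: qs = 6(p − 35) − 136.
New equilibrium: buyers pay $74, suppliers receive $39, q = 98. (Wedge: pb − ps = 35.)

Buyers pay $74; suppliers receive $39; quantity = 98.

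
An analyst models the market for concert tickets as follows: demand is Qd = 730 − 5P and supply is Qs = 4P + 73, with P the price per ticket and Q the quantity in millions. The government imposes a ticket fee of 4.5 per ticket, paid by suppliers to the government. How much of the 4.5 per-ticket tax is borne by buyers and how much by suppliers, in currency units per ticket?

Without the tax, 730 − 5P = 4P + 73 gives 9P = 657, so P* = 73 and Q* = 365.
With the tax collected from suppliers, supply shifts: Qs = 4(P − 4.5) + 73.
Solving gives Q = 355 with buyers paying 75 and suppliers receiving 70.5 (the 4.5 wedge).
Burden on buyers: 2; on suppliers: 2.5. (They sum to 4.5.)

Buyers bear 2 per ticket; suppliers bear 2.5 per ticket.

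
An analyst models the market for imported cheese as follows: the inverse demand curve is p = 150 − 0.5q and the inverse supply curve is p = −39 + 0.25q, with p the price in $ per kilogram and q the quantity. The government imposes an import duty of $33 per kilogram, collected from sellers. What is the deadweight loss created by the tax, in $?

Rewrite in direct form: qd = 300 − 2p and qs = 4p + 156.
Before the tax: set 300 − 2p = 4p + 156 → p* = $24, q* = 252.
With the tax collected from sellers, supply shifts: qs = 4(p − 33) + 156.
New equilibrium: buyers pay $46, sellers receive $13, q = 208. (Wedge: pb − ps = 33.)
Quantity falls by |ΔQ| = |252 − 208| = 44.
DWL = ½ · t · |ΔQ| = ½ · 33 · 44 = $726.

Deadweight loss = $726.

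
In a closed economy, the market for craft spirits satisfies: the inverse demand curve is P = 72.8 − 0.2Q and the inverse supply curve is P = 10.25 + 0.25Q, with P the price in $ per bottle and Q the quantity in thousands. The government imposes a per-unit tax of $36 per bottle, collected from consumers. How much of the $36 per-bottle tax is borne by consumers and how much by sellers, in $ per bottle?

Inverting to Q(P) form: Qd = 364 − 5P; Qs = 4P − 41.
Before the tax: set 364 − 5P = 4P − 41 → P* = $45, Q* = 139.
With the tax collected from consumers, demand (in seller-price terms) shifts: Qd = 364 − 5(P + 36).
New equilibrium: consumers pay $61, sellers receive $25, Q = 59. (Wedge: Pb − Ps = 36.)
Burden on consumers: $16; on sellers: $20. (They sum to $36.)
The less price-elastic side of the market bears the larger share of a per-unit tax.

Consumers bear $16 per bottle; sellers bear $20 per bottle.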